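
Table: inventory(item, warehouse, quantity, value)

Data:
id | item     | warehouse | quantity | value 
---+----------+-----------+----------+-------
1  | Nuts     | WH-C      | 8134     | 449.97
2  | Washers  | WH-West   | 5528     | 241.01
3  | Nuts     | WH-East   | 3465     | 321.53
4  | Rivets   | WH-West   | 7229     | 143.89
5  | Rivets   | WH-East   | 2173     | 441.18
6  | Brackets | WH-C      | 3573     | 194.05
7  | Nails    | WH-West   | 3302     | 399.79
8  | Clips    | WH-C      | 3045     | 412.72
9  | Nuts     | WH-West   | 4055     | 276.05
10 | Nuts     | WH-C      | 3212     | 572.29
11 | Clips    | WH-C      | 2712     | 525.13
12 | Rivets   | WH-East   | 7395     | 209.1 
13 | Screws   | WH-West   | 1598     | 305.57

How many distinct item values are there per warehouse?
SELECT warehouse, COUNT(DISTINCT item)
FROM inventory
GROUP BY warehouse

Result:
  WH-C: 3 distinct
  WH-East: 2 distinct
  WH-West: 5 distinct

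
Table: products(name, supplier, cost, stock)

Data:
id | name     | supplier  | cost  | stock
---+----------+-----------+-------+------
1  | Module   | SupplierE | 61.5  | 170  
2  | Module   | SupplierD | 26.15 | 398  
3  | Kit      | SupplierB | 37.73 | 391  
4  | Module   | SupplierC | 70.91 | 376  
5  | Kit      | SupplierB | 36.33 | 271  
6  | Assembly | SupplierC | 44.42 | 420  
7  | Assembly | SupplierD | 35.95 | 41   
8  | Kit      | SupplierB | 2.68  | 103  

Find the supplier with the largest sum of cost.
SELECT supplier, SUM(cost) as val
FROM products
GROUP BY supplier
ORDER BY val DESC
LIMIT 1

Result: SupplierC with sum(cost) = 115.33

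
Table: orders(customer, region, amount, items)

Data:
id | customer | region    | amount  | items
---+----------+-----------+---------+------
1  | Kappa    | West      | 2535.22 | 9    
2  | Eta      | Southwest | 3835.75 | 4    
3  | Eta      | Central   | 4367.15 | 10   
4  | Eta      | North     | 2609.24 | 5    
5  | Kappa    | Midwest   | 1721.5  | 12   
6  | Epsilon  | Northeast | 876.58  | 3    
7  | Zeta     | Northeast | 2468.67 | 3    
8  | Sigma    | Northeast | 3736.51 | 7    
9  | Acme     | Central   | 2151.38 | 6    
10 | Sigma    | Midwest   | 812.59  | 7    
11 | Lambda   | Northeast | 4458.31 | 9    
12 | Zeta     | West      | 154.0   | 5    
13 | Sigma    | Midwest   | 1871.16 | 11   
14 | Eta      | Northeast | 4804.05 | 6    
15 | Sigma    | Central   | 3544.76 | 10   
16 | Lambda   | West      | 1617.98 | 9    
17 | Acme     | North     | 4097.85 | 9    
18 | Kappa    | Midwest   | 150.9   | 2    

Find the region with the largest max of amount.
SELECT region, MAX(amount) as val
FROM orders
GROUP BY region
ORDER BY val DESC
LIMIT 1

Result: Northeast with max(amount) = 4804.05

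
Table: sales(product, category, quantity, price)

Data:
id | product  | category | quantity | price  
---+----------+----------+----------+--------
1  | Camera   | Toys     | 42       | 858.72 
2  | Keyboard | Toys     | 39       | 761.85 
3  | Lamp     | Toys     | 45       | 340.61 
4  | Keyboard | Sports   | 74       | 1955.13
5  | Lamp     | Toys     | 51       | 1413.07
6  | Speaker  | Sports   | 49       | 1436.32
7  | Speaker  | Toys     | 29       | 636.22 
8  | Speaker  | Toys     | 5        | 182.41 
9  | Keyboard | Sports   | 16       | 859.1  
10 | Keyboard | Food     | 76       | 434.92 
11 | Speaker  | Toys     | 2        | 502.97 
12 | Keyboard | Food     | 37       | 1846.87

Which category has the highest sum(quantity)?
SELECT category, SUM(quantity) as val
FROM sales
GROUP BY category
ORDER BY val DESC
LIMIT 1

Result: Toys with sum(quantity) = 213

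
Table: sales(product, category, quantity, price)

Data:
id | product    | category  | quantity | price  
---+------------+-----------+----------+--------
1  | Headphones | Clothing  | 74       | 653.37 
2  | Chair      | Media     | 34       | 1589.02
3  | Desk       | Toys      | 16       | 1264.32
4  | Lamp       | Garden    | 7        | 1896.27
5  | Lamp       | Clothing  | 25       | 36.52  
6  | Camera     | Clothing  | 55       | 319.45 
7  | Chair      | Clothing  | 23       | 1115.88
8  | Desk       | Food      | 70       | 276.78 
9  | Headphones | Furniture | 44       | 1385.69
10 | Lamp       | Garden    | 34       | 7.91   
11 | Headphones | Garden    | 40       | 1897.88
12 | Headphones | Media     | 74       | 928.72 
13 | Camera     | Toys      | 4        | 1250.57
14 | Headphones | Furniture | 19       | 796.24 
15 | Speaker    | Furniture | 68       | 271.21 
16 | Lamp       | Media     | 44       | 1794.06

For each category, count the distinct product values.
SELECT category, COUNT(DISTINCT product)
FROM sales
GROUP BY category

Result:
  Clothing: 4 distinct
  Food: 1 distinct
  Furniture: 2 distinct
  Garden: 2 distinct
  Media: 3 distinct
  Toys: 2 distinct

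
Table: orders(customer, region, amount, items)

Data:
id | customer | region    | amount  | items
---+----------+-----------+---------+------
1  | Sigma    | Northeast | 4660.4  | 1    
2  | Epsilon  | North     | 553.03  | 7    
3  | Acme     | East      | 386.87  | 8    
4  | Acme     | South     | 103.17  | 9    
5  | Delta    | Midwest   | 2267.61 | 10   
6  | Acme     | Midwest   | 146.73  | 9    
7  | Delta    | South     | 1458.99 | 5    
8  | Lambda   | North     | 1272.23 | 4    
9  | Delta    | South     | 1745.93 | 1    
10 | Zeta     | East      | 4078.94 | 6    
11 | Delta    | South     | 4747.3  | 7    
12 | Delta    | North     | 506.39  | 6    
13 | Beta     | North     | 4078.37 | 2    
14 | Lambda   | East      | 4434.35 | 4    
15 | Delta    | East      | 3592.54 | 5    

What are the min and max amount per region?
SELECT region, MIN(amount), MAX(amount)
FROM orders
GROUP BY region

Result:
  East: min=386.87, max=4434.35
  Midwest: min=146.73, max=2267.61
  North: min=506.39, max=4078.37
  Northeast: min=4660.40, max=4660.40
  South: min=103.17, max=4747.30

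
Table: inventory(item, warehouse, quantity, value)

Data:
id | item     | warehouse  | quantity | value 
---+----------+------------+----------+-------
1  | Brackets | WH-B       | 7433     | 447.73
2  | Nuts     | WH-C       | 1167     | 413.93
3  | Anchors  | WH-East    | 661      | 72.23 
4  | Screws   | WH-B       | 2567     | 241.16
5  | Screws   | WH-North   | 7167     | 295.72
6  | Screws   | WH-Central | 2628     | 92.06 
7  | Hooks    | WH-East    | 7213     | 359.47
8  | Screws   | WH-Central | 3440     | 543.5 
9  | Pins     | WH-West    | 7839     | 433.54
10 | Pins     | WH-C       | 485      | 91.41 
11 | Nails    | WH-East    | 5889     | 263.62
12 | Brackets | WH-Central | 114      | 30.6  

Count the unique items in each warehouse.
SELECT warehouse, COUNT(DISTINCT item)
FROM inventory
GROUP BY warehouse

Result:
  WH-B: 2 distinct
  WH-C: 2 distinct
  WH-Central: 2 distinct
  WH-East: 3 distinct
  WH-North: 1 distinct
  WH-West: 1 distinct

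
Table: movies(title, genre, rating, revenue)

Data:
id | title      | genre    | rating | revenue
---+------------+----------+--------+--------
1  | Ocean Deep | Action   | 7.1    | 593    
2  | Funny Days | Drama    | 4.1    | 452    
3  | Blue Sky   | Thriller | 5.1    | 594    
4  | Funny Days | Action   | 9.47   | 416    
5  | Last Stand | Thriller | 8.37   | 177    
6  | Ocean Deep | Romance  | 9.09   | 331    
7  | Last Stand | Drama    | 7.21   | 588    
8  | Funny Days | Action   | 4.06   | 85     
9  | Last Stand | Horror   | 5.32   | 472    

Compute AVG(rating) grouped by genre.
SELECT genre, AVG(rating) as result
FROM movies
GROUP BY genre

Result:
  Action: 6.88
  Drama: 5.66
  Horror: 5.32
  Romance: 9.09
  Thriller: 6.74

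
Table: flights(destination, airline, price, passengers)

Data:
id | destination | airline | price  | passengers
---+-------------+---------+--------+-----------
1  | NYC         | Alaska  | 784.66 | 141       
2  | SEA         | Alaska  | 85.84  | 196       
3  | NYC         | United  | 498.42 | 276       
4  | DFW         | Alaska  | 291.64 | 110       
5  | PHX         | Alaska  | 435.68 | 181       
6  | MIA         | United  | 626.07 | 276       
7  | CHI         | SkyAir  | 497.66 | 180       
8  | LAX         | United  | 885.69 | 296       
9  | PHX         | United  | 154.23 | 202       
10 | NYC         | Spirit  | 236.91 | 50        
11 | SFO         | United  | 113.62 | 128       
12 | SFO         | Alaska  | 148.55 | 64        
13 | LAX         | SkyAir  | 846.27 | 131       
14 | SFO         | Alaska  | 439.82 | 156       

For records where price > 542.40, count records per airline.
SELECT airline, COUNT(*)
FROM flights
WHERE price > 542.40
GROUP BY airline

Note: WHERE filters rows before grouping.

Result:
  Alaska: 1
  SkyAir: 1
  United: 2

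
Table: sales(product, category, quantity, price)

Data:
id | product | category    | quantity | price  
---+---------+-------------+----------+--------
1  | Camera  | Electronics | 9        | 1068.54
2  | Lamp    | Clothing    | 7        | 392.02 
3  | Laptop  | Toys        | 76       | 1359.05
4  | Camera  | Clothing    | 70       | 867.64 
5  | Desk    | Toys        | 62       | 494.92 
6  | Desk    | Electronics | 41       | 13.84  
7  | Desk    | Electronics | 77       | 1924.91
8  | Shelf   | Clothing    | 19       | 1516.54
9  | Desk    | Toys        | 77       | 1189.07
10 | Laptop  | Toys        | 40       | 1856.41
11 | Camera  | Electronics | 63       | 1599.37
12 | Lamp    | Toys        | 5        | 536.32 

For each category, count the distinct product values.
SELECT category, COUNT(DISTINCT product)
FROM sales
GROUP BY category

Result:
  Clothing: 3 distinct
  Electronics: 2 distinct
  Toys: 3 distinct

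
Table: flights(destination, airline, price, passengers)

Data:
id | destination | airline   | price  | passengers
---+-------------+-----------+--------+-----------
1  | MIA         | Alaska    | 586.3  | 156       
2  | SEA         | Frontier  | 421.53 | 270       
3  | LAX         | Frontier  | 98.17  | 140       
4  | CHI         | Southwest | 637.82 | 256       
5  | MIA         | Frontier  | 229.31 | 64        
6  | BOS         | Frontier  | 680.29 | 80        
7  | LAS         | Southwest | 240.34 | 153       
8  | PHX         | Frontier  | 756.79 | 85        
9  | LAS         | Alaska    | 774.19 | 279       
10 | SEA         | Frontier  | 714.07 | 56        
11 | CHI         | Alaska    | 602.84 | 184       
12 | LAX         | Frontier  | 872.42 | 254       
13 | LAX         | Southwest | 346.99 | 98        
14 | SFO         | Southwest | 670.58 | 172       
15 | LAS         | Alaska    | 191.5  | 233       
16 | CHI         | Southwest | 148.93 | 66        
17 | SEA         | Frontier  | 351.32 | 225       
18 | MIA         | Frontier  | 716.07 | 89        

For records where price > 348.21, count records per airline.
SELECT airline, COUNT(*)
FROM flights
WHERE price > 348.21
GROUP BY airline

Note: WHERE filters rows before grouping.

Result:
  Alaska: 3
  Frontier: 7
  Southwest: 2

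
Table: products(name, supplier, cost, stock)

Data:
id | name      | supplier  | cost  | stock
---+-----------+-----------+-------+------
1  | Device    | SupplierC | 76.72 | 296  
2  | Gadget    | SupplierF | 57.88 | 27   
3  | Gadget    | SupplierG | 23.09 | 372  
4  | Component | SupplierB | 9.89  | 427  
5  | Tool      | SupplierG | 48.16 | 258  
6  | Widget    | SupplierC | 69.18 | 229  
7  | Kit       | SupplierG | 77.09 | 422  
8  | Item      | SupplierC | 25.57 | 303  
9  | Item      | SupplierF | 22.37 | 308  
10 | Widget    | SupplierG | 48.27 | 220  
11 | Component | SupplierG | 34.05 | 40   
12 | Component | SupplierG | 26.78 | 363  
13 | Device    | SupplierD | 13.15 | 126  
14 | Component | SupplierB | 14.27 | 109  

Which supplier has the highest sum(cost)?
SELECT supplier, SUM(cost) as val
FROM products
GROUP BY supplier
ORDER BY val DESC
LIMIT 1

Result: SupplierG with sum(cost) = 257.44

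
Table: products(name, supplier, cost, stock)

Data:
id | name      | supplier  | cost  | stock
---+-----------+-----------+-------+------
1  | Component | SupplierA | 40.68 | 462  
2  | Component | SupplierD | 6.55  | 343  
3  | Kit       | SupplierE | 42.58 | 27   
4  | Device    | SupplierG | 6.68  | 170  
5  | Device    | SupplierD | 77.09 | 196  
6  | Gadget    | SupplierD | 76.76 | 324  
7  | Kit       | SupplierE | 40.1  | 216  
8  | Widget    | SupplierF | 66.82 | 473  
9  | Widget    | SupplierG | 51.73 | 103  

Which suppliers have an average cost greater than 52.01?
SELECT supplier, AVG(cost)
FROM products
GROUP BY supplier
HAVING AVG(cost) > 52.01

Result:
  SupplierD: avg=53.47
  SupplierF: avg=66.82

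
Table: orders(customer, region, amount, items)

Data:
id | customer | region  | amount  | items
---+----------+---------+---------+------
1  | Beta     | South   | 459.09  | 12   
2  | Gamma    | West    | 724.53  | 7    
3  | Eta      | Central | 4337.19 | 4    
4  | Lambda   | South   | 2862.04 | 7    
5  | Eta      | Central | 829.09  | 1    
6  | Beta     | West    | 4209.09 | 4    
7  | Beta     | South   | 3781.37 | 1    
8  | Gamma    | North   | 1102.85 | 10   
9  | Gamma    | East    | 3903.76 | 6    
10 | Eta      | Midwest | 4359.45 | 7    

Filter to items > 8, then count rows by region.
SELECT region, COUNT(*)
FROM orders
WHERE items > 8
GROUP BY region

Note: WHERE filters rows before grouping.

Result:
  North: 1
  South: 1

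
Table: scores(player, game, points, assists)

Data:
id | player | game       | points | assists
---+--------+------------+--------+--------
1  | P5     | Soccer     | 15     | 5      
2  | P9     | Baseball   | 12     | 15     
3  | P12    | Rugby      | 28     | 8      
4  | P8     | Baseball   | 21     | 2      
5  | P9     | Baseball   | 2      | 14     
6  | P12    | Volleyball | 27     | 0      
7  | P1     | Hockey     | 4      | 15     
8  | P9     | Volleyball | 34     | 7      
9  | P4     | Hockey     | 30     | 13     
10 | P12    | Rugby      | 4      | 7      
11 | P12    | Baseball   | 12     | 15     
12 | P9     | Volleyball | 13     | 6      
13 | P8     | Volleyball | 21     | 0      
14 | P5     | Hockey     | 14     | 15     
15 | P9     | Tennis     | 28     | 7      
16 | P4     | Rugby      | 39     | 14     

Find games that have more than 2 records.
SELECT game, COUNT(*) as cnt
FROM scores
GROUP BY game
HAVING COUNT(*) > 2

Result:
  Baseball: 4
  Hockey: 3
  Rugby: 3
  Volleyball: 4

Note: HAVING filters groups after aggregation, WHERE filters rows before.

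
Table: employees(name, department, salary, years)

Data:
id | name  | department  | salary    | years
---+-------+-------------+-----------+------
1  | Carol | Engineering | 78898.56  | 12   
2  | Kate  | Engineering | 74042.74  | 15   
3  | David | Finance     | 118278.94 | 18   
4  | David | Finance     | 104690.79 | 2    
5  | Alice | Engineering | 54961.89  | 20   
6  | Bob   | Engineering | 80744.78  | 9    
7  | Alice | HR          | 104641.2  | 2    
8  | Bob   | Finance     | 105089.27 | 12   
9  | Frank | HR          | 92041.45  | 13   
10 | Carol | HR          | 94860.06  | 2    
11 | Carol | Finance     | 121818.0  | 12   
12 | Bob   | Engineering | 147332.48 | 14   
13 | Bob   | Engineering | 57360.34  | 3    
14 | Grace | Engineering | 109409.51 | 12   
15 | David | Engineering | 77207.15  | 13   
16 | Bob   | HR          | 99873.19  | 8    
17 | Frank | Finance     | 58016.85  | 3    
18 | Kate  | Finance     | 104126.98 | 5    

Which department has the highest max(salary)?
SELECT department, MAX(salary) as val
FROM employees
GROUP BY department
ORDER BY val DESC
LIMIT 1

Result: Engineering with max(salary) = 147332.48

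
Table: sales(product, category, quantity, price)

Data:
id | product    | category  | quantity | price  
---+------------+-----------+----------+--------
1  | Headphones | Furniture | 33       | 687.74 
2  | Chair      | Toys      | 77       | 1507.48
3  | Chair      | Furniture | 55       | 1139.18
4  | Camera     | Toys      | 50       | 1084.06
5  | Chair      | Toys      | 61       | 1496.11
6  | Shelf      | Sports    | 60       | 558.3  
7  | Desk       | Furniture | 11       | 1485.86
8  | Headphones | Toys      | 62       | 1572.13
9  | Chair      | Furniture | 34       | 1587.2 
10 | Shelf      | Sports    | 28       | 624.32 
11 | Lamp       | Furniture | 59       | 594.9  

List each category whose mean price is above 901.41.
SELECT category, AVG(price)
FROM sales
GROUP BY category
HAVING AVG(price) > 901.41

Result:
  Furniture: avg=1098.98
  Toys: avg=1414.95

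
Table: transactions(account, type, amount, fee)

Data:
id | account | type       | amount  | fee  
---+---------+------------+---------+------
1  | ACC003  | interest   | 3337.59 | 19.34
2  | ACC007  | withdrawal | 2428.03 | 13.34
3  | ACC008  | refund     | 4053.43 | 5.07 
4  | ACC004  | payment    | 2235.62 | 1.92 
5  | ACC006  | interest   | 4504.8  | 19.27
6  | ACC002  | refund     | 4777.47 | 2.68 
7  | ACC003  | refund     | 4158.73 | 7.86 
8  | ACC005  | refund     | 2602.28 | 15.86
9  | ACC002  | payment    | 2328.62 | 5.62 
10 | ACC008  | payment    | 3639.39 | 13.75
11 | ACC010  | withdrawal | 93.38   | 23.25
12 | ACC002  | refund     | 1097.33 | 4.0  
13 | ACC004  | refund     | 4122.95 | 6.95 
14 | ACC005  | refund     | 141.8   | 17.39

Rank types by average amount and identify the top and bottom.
SELECT type, AVG(amount)
FROM transactions
GROUP BY type
ORDER BY AVG(amount)

All groups:
  withdrawal: 1260.71
  payment: 2734.54
  refund: 2993.43
  interest: 3921.20

Highest: interest (3921.20)
Lowest: withdrawal (1260.71)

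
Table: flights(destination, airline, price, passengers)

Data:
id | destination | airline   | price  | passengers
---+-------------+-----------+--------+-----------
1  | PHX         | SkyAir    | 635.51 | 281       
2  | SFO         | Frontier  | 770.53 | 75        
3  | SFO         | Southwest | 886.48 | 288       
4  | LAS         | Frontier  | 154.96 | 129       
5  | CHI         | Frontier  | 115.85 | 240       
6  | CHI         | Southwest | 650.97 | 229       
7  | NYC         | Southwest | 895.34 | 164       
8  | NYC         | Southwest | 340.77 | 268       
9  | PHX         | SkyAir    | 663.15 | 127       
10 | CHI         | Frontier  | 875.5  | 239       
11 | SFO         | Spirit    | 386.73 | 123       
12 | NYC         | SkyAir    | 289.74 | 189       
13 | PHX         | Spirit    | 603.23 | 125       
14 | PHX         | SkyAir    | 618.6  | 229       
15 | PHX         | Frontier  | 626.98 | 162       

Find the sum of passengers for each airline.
SELECT airline, SUM(passengers) as result
FROM flights
GROUP BY airline

Result:
  Frontier: 845
  SkyAir: 826
  Southwest: 949
  Spirit: 248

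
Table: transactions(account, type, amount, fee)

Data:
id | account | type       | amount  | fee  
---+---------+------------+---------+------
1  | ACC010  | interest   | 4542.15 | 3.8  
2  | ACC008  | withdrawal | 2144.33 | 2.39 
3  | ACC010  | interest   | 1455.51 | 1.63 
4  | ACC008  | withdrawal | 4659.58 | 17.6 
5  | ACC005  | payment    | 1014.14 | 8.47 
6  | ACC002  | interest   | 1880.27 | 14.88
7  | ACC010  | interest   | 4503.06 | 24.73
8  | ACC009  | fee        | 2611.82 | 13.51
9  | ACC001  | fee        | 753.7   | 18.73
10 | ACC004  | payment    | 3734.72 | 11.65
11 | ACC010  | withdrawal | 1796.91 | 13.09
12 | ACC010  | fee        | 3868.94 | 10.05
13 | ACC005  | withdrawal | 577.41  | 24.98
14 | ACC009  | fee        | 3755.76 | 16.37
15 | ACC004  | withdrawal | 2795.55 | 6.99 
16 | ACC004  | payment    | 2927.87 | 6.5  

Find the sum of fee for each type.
SELECT type, SUM(fee) as result
FROM transactions
GROUP BY type

Result:
  fee: 58.66
  interest: 45.04
  payment: 26.62
  withdrawal: 65.05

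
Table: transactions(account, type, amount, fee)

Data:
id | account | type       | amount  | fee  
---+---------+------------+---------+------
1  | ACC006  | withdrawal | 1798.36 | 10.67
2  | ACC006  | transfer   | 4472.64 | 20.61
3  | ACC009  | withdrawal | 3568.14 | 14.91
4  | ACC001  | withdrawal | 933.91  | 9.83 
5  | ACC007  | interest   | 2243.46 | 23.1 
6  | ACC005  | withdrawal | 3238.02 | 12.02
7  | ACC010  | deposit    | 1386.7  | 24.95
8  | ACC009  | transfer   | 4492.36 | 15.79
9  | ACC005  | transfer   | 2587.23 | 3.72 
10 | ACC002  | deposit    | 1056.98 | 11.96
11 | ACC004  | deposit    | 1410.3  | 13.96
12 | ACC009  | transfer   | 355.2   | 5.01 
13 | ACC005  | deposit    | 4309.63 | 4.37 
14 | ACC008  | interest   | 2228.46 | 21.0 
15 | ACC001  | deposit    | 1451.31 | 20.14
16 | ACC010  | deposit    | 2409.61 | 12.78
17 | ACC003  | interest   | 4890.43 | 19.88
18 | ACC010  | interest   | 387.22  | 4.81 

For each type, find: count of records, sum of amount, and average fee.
SELECT type,
       COUNT(*) as cnt,
       SUM(amount) as total_amount,
       AVG(fee) as avg_fee
FROM transactions
GROUP BY type

Result:
  deposit: 6 records, 12024.53 total amount, 14.69 avg fee
  interest: 4 records, 9749.57 total amount, 17.20 avg fee
  transfer: 4 records, 11907.43 total amount, 11.28 avg fee
  withdrawal: 4 records, 9538.43 total amount, 11.86 avg fee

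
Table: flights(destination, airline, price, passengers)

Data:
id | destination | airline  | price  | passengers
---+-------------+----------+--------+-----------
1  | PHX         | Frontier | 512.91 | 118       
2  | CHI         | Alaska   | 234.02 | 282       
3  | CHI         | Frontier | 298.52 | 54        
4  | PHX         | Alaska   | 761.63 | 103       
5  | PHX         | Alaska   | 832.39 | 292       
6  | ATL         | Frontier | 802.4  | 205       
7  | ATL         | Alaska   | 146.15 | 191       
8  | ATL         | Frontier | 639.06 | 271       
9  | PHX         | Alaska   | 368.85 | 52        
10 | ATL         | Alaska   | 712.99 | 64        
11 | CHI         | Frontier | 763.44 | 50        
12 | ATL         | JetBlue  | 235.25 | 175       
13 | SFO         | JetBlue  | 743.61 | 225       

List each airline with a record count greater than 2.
SELECT airline, COUNT(*) as cnt
FROM flights
GROUP BY airline
HAVING COUNT(*) > 2

Result:
  Alaska: 6
  Frontier: 5

Note: HAVING filters groups after aggregation, WHERE filters rows before.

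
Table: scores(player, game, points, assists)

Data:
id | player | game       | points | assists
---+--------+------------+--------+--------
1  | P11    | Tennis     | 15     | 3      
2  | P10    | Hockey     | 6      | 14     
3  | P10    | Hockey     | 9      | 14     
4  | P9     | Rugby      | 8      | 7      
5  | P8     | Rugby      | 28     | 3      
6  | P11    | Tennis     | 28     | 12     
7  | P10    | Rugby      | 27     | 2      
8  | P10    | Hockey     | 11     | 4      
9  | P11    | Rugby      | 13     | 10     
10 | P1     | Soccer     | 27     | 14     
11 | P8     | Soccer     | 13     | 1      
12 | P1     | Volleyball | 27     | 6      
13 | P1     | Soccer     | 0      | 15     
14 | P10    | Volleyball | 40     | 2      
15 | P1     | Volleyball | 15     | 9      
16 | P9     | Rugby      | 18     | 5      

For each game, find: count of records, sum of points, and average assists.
SELECT game,
       COUNT(*) as cnt,
       SUM(points) as total_points,
       AVG(assists) as avg_assists
FROM scores
GROUP BY game

Result:
  Hockey: 3 records, 26 total points, 10.67 avg assists
  Rugby: 5 records, 94 total points, 5.40 avg assists
  Soccer: 3 records, 40 total points, 10.00 avg assists
  Tennis: 2 records, 43 total points, 7.50 avg assists
  Volleyball: 3 records, 82 total points, 5.67 avg assists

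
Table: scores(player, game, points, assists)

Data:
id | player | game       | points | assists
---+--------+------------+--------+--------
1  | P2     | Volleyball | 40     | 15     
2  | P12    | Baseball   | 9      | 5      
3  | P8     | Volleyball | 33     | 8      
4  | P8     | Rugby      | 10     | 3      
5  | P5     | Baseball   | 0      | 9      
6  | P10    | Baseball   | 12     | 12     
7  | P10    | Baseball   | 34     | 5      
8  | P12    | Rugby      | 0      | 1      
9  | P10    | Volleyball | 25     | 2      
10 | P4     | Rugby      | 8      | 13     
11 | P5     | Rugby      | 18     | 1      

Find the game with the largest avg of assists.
SELECT game, AVG(assists) as val
FROM scores
GROUP BY game
ORDER BY val DESC
LIMIT 1

Result: Volleyball with avg(assists) = 8.33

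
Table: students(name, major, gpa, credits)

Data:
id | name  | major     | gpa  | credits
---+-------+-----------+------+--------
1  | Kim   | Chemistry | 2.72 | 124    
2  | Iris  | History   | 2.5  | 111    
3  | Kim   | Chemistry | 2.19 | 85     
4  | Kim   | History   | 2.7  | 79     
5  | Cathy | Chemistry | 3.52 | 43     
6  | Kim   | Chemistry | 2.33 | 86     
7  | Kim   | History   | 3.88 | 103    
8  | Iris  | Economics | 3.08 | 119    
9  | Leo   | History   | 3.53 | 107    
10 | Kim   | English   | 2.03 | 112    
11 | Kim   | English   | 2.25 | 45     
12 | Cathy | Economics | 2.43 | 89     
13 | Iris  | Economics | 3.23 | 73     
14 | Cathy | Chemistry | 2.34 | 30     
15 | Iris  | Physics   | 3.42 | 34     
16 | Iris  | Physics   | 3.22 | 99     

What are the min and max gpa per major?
SELECT major, MIN(gpa), MAX(gpa)
FROM students
GROUP BY major

Result:
  Chemistry: min=2.19, max=3.52
  Economics: min=2.43, max=3.23
  English: min=2.03, max=2.25
  History: min=2.50, max=3.88
  Physics: min=3.22, max=3.42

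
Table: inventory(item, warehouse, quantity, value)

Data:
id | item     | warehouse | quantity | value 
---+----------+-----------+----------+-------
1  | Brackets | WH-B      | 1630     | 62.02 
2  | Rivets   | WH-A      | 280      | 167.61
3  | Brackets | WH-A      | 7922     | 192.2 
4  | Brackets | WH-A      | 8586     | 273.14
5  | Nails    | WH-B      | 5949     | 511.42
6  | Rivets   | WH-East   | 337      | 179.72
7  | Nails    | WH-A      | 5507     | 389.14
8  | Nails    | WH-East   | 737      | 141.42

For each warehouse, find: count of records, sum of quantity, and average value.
SELECT warehouse,
       COUNT(*) as cnt,
       SUM(quantity) as total_quantity,
       AVG(value) as avg_value
FROM inventory
GROUP BY warehouse

Result:
  WH-A: 4 records, 22295 total quantity, 255.52 avg value
  WH-B: 2 records, 7579 total quantity, 286.72 avg value
  WH-East: 2 records, 1074 total quantity, 160.57 avg value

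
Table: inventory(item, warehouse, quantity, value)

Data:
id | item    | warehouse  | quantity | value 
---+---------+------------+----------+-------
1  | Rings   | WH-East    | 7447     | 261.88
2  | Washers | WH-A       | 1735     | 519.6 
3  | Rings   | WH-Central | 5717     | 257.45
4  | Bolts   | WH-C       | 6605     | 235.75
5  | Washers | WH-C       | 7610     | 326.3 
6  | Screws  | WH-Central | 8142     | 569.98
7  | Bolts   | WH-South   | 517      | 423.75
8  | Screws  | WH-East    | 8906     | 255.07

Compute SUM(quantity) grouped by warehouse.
SELECT warehouse, SUM(quantity) as result
FROM inventory
GROUP BY warehouse

Result:
  WH-A: 1735
  WH-C: 14215
  WH-Central: 13859
  WH-East: 16353
  WH-South: 517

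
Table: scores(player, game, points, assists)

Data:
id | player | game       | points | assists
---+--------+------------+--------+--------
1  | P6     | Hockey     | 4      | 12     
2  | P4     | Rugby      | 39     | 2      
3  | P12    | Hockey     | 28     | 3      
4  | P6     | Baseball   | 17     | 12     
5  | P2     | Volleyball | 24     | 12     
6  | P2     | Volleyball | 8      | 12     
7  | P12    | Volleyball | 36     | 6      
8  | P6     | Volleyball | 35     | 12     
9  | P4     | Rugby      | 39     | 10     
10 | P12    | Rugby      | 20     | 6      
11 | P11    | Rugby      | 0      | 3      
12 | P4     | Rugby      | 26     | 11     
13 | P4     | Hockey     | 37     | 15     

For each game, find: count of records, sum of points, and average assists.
SELECT game,
       COUNT(*) as cnt,
       SUM(points) as total_points,
       AVG(assists) as avg_assists
FROM scores
GROUP BY game

Result:
  Baseball: 1 records, 17 total points, 12.00 avg assists
  Hockey: 3 records, 69 total points, 10.00 avg assists
  Rugby: 5 records, 124 total points, 6.40 avg assists
  Volleyball: 4 records, 103 total points, 10.50 avg assists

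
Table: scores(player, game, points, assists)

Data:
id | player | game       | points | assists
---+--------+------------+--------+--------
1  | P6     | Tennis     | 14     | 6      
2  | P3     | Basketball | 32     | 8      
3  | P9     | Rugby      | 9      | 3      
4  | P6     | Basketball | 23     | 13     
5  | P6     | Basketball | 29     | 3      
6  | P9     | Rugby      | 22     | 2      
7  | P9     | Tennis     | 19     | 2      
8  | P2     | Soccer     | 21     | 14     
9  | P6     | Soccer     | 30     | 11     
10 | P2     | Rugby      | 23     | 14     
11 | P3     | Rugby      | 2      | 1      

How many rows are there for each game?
SELECT game, COUNT(*) as count
FROM scores
GROUP BY game

Result:
  Basketball: 3
  Rugby: 4
  Soccer: 2
  Tennis: 2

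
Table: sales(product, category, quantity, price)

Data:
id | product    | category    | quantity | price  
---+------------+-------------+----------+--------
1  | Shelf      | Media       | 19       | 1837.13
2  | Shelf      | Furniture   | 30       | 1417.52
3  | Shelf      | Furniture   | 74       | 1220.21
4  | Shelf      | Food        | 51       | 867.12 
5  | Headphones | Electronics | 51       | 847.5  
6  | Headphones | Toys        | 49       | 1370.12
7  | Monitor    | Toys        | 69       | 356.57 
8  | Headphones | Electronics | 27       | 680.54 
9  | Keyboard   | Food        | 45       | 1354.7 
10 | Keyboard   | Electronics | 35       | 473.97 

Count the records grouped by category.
SELECT category, COUNT(*) as count
FROM sales
GROUP BY category

Result:
  Electronics: 3
  Food: 2
  Furniture: 2
  Media: 1
  Toys: 2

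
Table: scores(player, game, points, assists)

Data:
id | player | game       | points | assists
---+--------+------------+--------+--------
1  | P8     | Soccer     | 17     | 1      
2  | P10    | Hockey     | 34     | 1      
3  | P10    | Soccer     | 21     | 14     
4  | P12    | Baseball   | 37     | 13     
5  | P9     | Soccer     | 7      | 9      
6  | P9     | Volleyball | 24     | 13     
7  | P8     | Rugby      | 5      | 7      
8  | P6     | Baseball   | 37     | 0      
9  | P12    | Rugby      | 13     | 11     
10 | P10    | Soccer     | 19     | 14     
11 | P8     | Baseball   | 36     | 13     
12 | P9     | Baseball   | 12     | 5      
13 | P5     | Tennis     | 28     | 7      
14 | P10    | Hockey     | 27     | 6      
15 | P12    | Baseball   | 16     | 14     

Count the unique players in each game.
SELECT game, COUNT(DISTINCT player)
FROM scores
GROUP BY game

Result:
  Baseball: 4 distinct
  Hockey: 1 distinct
  Rugby: 2 distinct
  Soccer: 3 distinct
  Tennis: 1 distinct
  Volleyball: 1 distinct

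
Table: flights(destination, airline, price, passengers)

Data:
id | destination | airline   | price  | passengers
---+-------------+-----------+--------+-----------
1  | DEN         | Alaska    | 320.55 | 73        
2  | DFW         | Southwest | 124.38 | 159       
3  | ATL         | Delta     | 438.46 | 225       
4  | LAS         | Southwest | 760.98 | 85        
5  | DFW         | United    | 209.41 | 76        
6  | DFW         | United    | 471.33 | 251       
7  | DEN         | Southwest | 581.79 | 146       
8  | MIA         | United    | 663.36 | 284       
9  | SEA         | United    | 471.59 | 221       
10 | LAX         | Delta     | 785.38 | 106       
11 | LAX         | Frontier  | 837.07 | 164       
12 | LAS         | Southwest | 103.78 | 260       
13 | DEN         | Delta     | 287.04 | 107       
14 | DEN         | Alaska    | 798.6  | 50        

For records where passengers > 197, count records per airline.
SELECT airline, COUNT(*)
FROM flights
WHERE passengers > 197
GROUP BY airline

Note: WHERE filters rows before grouping.

Result:
  Delta: 1
  Southwest: 1
  United: 3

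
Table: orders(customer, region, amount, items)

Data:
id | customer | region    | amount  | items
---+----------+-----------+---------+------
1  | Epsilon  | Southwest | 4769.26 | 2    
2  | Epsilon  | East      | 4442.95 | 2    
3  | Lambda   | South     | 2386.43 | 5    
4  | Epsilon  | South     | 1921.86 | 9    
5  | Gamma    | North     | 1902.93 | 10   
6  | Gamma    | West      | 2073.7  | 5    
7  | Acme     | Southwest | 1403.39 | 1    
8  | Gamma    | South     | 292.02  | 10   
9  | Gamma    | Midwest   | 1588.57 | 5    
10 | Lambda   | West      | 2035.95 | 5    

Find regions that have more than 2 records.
SELECT region, COUNT(*) as cnt
FROM orders
GROUP BY region
HAVING COUNT(*) > 2

Result:
  South: 3

Note: HAVING filters groups after aggregation, WHERE filters rows before.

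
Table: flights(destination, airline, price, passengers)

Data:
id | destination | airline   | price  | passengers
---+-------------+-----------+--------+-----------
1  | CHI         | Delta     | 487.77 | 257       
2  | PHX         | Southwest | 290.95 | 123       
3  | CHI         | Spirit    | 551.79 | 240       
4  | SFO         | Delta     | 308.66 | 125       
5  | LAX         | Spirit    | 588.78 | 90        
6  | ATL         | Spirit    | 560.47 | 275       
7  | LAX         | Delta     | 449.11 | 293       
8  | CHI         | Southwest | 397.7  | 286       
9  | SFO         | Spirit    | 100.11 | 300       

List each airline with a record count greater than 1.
SELECT airline, COUNT(*) as cnt
FROM flights
GROUP BY airline
HAVING COUNT(*) > 1

Result:
  Delta: 3
  Southwest: 2
  Spirit: 4

Note: HAVING filters groups after aggregation, WHERE filters rows before.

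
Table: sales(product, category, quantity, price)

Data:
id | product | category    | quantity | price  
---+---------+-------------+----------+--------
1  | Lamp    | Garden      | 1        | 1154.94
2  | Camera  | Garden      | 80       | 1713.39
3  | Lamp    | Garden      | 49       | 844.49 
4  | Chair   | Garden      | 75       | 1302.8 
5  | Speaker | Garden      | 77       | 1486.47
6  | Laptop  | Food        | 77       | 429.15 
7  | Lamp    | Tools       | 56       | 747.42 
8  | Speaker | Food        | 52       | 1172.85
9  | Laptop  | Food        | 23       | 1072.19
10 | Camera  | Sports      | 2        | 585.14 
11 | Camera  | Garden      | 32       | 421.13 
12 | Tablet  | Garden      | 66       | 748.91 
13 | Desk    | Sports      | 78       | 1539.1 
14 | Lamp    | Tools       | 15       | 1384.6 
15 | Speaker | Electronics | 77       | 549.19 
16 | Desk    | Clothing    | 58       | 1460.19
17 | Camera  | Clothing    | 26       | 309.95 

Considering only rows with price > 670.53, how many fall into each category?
SELECT category, COUNT(*)
FROM sales
WHERE price > 670.53
GROUP BY category

Note: WHERE filters rows before grouping.

Result:
  Clothing: 1
  Food: 2
  Garden: 6
  Sports: 1
  Tools: 2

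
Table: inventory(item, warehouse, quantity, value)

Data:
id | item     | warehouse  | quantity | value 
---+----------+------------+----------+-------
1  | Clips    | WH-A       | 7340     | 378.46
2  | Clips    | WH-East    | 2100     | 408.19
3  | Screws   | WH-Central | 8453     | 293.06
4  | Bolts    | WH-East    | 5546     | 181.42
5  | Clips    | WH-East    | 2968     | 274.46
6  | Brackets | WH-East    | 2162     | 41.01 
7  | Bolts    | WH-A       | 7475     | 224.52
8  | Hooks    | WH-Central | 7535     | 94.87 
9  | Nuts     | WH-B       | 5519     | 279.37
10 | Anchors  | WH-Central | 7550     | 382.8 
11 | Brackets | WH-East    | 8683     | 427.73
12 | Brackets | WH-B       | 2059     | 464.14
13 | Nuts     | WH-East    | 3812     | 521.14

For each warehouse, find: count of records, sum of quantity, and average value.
SELECT warehouse,
       COUNT(*) as cnt,
       SUM(quantity) as total_quantity,
       AVG(value) as avg_value
FROM inventory
GROUP BY warehouse

Result:
  WH-A: 2 records, 14815 total quantity, 301.49 avg value
  WH-B: 2 records, 7578 total quantity, 371.76 avg value
  WH-Central: 3 records, 23538 total quantity, 256.91 avg value
  WH-East: 6 records, 25271 total quantity, 308.99 avg value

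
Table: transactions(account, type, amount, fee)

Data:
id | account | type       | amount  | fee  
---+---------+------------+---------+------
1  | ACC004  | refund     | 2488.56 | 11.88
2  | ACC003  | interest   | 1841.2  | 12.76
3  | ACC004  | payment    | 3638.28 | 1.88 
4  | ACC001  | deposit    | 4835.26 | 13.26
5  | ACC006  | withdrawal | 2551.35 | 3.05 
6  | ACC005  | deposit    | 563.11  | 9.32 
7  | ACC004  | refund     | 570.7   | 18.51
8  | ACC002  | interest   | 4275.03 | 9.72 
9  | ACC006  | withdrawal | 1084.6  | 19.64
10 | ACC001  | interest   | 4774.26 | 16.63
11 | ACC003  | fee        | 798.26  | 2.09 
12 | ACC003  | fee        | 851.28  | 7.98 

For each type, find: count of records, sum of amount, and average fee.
SELECT type,
       COUNT(*) as cnt,
       SUM(amount) as total_amount,
       AVG(fee) as avg_fee
FROM transactions
GROUP BY type

Result:
  deposit: 2 records, 5398.37 total amount, 11.29 avg fee
  fee: 2 records, 1649.54 total amount, 5.04 avg fee
  interest: 3 records, 10890.49 total amount, 13.04 avg fee
  payment: 1 records, 3638.28 total amount, 1.88 avg fee
  refund: 2 records, 3059.26 total amount, 15.20 avg fee
  withdrawal: 2 records, 3635.95 total amount, 11.35 avg fee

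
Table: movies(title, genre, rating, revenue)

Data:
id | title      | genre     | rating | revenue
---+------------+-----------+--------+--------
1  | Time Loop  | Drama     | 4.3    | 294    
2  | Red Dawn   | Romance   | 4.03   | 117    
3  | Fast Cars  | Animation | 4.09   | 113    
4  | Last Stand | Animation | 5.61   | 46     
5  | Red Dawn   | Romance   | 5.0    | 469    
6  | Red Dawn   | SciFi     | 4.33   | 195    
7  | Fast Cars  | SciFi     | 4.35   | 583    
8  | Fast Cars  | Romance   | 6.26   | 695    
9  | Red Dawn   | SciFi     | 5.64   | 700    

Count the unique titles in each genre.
SELECT genre, COUNT(DISTINCT title)
FROM movies
GROUP BY genre

Result:
  Animation: 2 distinct
  Drama: 1 distinct
  Romance: 2 distinct
  SciFi: 2 distinct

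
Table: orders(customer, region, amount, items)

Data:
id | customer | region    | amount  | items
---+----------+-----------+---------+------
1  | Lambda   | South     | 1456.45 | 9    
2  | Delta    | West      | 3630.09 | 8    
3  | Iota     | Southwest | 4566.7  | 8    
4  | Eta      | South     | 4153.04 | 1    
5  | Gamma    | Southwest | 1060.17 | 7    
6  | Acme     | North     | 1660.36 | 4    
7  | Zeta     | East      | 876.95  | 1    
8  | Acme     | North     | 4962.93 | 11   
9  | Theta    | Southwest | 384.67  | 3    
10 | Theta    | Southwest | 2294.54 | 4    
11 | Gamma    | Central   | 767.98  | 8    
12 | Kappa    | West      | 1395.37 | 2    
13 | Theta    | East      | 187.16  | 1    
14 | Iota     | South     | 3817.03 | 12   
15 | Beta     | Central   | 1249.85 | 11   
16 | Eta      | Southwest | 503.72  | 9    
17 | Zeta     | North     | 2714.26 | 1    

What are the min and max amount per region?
SELECT region, MIN(amount), MAX(amount)
FROM orders
GROUP BY region

Result:
  Central: min=767.98, max=1249.85
  East: min=187.16, max=876.95
  North: min=1660.36, max=4962.93
  South: min=1456.45, max=4153.04
  Southwest: min=384.67, max=4566.70
  West: min=1395.37, max=3630.09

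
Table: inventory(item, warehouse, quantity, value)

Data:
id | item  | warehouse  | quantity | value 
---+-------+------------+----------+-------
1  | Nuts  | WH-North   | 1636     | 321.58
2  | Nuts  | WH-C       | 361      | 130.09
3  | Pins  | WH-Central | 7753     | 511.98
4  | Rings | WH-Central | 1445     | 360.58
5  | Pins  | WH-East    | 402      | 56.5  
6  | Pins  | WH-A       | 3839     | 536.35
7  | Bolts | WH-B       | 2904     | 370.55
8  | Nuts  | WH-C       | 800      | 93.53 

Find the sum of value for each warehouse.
SELECT warehouse, SUM(value) as result
FROM inventory
GROUP BY warehouse

Result:
  WH-A: 536.35
  WH-B: 370.55
  WH-C: 223.62
  WH-Central: 872.56
  WH-East: 56.50
  WH-North: 321.58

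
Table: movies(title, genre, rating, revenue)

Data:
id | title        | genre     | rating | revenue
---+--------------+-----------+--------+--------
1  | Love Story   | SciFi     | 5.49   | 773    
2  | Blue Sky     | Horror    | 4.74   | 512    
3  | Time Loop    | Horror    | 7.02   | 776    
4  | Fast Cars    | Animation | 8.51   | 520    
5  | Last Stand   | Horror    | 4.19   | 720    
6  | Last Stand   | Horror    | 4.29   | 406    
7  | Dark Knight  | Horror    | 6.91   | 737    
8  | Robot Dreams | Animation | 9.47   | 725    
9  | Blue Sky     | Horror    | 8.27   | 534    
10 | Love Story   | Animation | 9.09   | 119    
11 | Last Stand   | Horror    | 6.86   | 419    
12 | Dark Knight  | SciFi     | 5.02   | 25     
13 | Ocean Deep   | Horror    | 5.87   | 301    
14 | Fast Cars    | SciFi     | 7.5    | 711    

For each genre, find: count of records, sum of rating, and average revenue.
SELECT genre,
       COUNT(*) as cnt,
       SUM(rating) as total_rating,
       AVG(revenue) as avg_revenue
FROM movies
GROUP BY genre

Result:
  Animation: 3 records, 27.07 total rating, 454.67 avg revenue
  Horror: 8 records, 48.15 total rating, 550.63 avg revenue
  SciFi: 3 records, 18.01 total rating, 503.00 avg revenue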